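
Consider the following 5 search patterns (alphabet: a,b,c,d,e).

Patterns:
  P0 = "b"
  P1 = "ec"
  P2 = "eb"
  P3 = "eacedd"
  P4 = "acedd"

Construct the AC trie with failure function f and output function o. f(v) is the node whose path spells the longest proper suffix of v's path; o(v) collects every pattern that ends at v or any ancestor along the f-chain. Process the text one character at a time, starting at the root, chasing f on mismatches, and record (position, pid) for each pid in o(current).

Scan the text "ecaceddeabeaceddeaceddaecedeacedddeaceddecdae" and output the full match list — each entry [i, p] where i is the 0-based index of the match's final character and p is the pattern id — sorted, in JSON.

Build automaton:
Trie (insert patterns):
  0='ε' goto a→10 b→1 e→2
  1='b' goto ·  [P0 ends]
  2='e' goto a→5 b→4 c→3
  3='ec' goto ·  [P1 ends]
  4='eb' goto ·  [P2 ends]
  5='ea' goto c→6
  6='eac' goto e→7
  7='eace' goto d→8
  8='eaced' goto d→9
  9='eacedd' goto ·  [P3 ends]
  10='a' goto c→11
  11='ac' goto e→12
  12='ace' goto d→13
  13='aced' goto d→14
  14='acedd' goto ·  [P4 ends]

Failure links (BFS by depth):
  fail(1) 'b': from fail(0)=0 chase 'b': 0 ⇒ 0;  out={0}∪out(0)={0}
  fail(2) 'e': from fail(0)=0 chase 'e': 0 ⇒ 0;  out=∅∪out(0)=∅
  fail(10) 'a': from fail(0)=0 chase 'a': 0 ⇒ 0;  out=∅∪out(0)=∅
  fail(3) 'ec': from fail(2)=0 chase 'c': 0 ⇒ 0;  out={1}∪out(0)={1}
  fail(4) 'eb': from fail(2)=0 chase 'b': 0 ⇒ 1;  out={2}∪out(1)={0,2}
  fail(5) 'ea': from fail(2)=0 chase 'a': 0 ⇒ 10;  out=∅∪out(10)=∅
  fail(11) 'ac': from fail(10)=0 chase 'c': 0 ⇒ 0;  out=∅∪out(0)=∅
  fail(6) 'eac': from fail(5)=10 chase 'c': 10 ⇒ 11;  out=∅∪out(11)=∅
  fail(12) 'ace': from fail(11)=0 chase 'e': 0 ⇒ 2;  out=∅∪out(2)=∅
  fail(7) 'eace': from fail(6)=11 chase 'e': 11 ⇒ 12;  out=∅∪out(12)=∅
  fail(13) 'aced': from fail(12)=2 chase 'd': 2→0 ⇒ 0;  out=∅∪out(0)=∅
  fail(8) 'eaced': from fail(7)=12 chase 'd': 12 ⇒ 13;  out=∅∪out(13)=∅
  fail(14) 'acedd': from fail(13)=0 chase 'd': 0 ⇒ 0;  out={4}∪out(0)={4}
  fail(9) 'eacedd': from fail(8)=13 chase 'd': 13 ⇒ 14;  out={3}∪out(14)={3,4}

Text stream:
[0] read 'e'  n0⇒n2
[1] read 'c'  n2⇒n3  emit P1@[0:1]
[2] read 'a'  n3⇒n10 (via fail)
[3] read 'c'  n10⇒n11
[4] read 'e'  n11⇒n12
[5] read 'd'  n12⇒n13
[6] read 'd'  n13⇒n14  emit P4@[2:6]
[7] read 'e'  n14⇒n2 (via fail)
[8] read 'a'  n2⇒n5
[9] read 'b'  n5⇒n1 (via fail)  emit P0@[9:9]
[10] read 'e'  n1⇒n2 (via fail)
[11] read 'a'  n2⇒n5
[12] read 'c'  n5⇒n6
[13] read 'e'  n6⇒n7
[14] read 'd'  n7⇒n8
[15] read 'd'  n8⇒n9  emit P3@[10:15],P4@[11:15]
[16] read 'e'  n9⇒n2 (via fail)
[17] read 'a'  n2⇒n5
[18] read 'c'  n5⇒n6
[19] read 'e'  n6⇒n7
[20] read 'd'  n7⇒n8
[21] read 'd'  n8⇒n9  emit P3@[16:21],P4@[17:21]
[22] read 'a'  n9⇒n10 (via fail)
[23] read 'e'  n10⇒n2 (via fail)
[24] read 'c'  n2⇒n3  emit P1@[23:24]
[25] read 'e'  n3⇒n2 (via fail)
[26] read 'd'  n2⇒n0 (via fail)
[27] read 'e'  n0⇒n2
[28] read 'a'  n2⇒n5
[29] read 'c'  n5⇒n6
[30] read 'e'  n6⇒n7
[31] read 'd'  n7⇒n8
[32] read 'd'  n8⇒n9  emit P3@[27:32],P4@[28:32]
[33] read 'd'  n9⇒n0 (via fail)
[34] read 'e'  n0⇒n2
[35] read 'a'  n2⇒n5
[36] read 'c'  n5⇒n6
[37] read 'e'  n6⇒n7
[38] read 'd'  n7⇒n8
[39] read 'd'  n8⇒n9  emit P3@[34:39],P4@[35:39]
[40] read 'e'  n9⇒n2 (via fail)
[41] read 'c'  n2⇒n3  emit P1@[40:41]
[42] read 'd'  n3⇒n0 (via fail)
[43] read 'a'  n0⇒n10
[44] read 'e'  n10⇒n2 (via fail)

Result: [[1,1],[6,4],[9,0],[15,3],[15,4],[21,3],[21,4],[24,1],[32,3],[32,4],[39,3],[39,4],[41,1]]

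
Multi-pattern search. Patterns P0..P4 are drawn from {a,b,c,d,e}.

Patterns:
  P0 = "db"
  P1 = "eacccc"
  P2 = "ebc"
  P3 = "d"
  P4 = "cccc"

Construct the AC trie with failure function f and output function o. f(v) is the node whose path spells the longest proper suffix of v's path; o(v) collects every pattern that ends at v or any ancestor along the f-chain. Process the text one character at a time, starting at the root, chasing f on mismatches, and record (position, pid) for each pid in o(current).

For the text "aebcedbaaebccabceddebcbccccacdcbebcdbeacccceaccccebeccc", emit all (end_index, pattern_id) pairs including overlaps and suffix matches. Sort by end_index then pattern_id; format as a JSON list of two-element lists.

Build automaton:
Trie nodes:
  n0 'ε': c→11 d→1 e→3
  n1 'd': b→2  [P3 ends]
  n2 'db': ·  [P0 ends]
  n3 'e': a→4 b→9
  n4 'ea': c→5
  n5 'eac': c→6
  n6 'eacc': c→7
  n7 'eaccc': c→8
  n8 'eacccc': ·  [P1 ends]
  n9 'eb': c→10
  n10 'ebc': ·  [P2 ends]
  n11 'c': c→12
  n12 'cc': c→13
  n13 'ccc': c→14
  n14 'cccc': ·  [P4 ends]

Failure links (BFS by depth):
  n1('d'): parent n0 fail=0; on 'd' 0 → fail=0;  out {3}∪∅={3}
  n3('e'): parent n0 fail=0; on 'e' 0 → fail=0;  out ∅∪∅=∅
  n11('c'): parent n0 fail=0; on 'c' 0 → fail=0;  out ∅∪∅=∅
  n2('db'): parent n1 fail=0; on 'b' 0 → fail=0;  out {0}∪∅={0}
  n4('ea'): parent n3 fail=0; on 'a' 0 → fail=0;  out ∅∪∅=∅
  n9('eb'): parent n3 fail=0; on 'b' 0 → fail=0;  out ∅∪∅=∅
  n12('cc'): parent n11 fail=0; on 'c' 0 → fail=11;  out ∅∪∅=∅
  n5('eac'): parent n4 fail=0; on 'c' 0 → fail=11;  out ∅∪∅=∅
  n10('ebc'): parent n9 fail=0; on 'c' 0 → fail=11;  out {2}∪∅={2}
  n13('ccc'): parent n12 fail=11; on 'c' 11 → fail=12;  out ∅∪∅=∅
  n6('eacc'): parent n5 fail=11; on 'c' 11 → fail=12;  out ∅∪∅=∅
  n14('cccc'): parent n13 fail=12; on 'c' 12 → fail=13;  out {4}∪∅={4}
  n7('eaccc'): parent n6 fail=12; on 'c' 12 → fail=13;  out ∅∪∅=∅
  n8('eacccc'): parent n7 fail=13; on 'c' 13 → fail=14;  out {1}∪{4}={1,4}

Run:
pos 0 'a': at 0
pos 1 'e': at 3
pos 2 'b': at 9
pos 3 'c': at 10  ** P2@[1:3]
pos 4 'e': at 3 (fail-walked)
pos 5 'd': at 1 (fail-walked)  ** P3@[5:5]
pos 6 'b': at 2  ** P0@[5:6]
pos 7 'a': at 0 (fail-walked)
pos 8 'a': at 0
pos 9 'e': at 3
pos 10 'b': at 9
pos 11 'c': at 10  ** P2@[9:11]
pos 12 'c': at 12 (fail-walked)
pos 13 'a': at 0 (fail-walked)
pos 14 'b': at 0
pos 15 'c': at 11
pos 16 'e': at 3 (fail-walked)
pos 17 'd': at 1 (fail-walked)  ** P3@[17:17]
pos 18 'd': at 1 (fail-walked)  ** P3@[18:18]
pos 19 'e': at 3 (fail-walked)
pos 20 'b': at 9
pos 21 'c': at 10  ** P2@[19:21]
pos 22 'b': at 0 (fail-walked)
pos 23 'c': at 11
pos 24 'c': at 12
pos 25 'c': at 13
pos 26 'c': at 14  ** P4@[23:26]
pos 27 'a': at 0 (fail-walked)
pos 28 'c': at 11
pos 29 'd': at 1 (fail-walked)  ** P3@[29:29]
pos 30 'c': at 11 (fail-walked)
pos 31 'b': at 0 (fail-walked)
pos 32 'e': at 3
pos 33 'b': at 9
pos 34 'c': at 10  ** P2@[32:34]
pos 35 'd': at 1 (fail-walked)  ** P3@[35:35]
pos 36 'b': at 2  ** P0@[35:36]
pos 37 'e': at 3 (fail-walked)
pos 38 'a': at 4
pos 39 'c': at 5
pos 40 'c': at 6
pos 41 'c': at 7
pos 42 'c': at 8  ** P1@[37:42],P4@[39:42]
pos 43 'e': at 3 (fail-walked)
pos 44 'a': at 4
pos 45 'c': at 5
pos 46 'c': at 6
pos 47 'c': at 7
pos 48 'c': at 8  ** P1@[43:48],P4@[45:48]
pos 49 'e': at 3 (fail-walked)
pos 50 'b': at 9
pos 51 'e': at 3 (fail-walked)
pos 52 'c': at 11 (fail-walked)
pos 53 'c': at 12
pos 54 'c': at 13

Matches: [[3,2],[5,3],[6,0],[11,2],[17,3],[18,3],[21,2],[26,4],[29,3],[34,2],[35,3],[36,0],[42,1],[42,4],[48,1],[48,4]]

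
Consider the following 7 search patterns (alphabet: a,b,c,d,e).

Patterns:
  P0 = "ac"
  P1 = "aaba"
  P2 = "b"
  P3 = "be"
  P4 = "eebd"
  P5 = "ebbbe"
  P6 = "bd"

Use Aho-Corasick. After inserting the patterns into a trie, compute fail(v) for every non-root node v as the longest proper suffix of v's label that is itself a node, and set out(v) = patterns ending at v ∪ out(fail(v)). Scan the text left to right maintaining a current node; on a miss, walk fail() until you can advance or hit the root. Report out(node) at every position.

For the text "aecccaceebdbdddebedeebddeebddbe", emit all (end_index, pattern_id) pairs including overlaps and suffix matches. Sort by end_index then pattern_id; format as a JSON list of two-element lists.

Construct AC machine:
Trie nodes:
  0='ε' goto a→1 b→6 e→8
  1='a' goto a→3 c→2
  2='ac' goto ·  [P0 ends]
  3='aa' goto b→4
  4='aab' goto a→5
  5='aaba' goto ·  [P1 ends]
  6='b' goto d→16 e→7  [P2 ends]
  7='be' goto ·  [P3 ends]
  8='e' goto b→12 e→9
  9='ee' goto b→10
  10='eeb' goto d→11
  11='eebd' goto ·  [P4 ends]
  12='eb' goto b→13
  13='ebb' goto b→14
  14='ebbb' goto e→15
  15='ebbbe' goto ·  [P5 ends]
  16='bd' goto ·  [P6 ends]

Failure links (BFS by depth):
  n1('a'): parent n0 fail=0; on 'a' 0 → fail=0;  out ∅∪∅=∅
  n6('b'): parent n0 fail=0; on 'b' 0 → fail=0;  out {2}∪∅={2}
  n8('e'): parent n0 fail=0; on 'e' 0 → fail=0;  out ∅∪∅=∅
  n2('ac'): parent n1 fail=0; on 'c' 0 → fail=0;  out {0}∪∅={0}
  n3('aa'): parent n1 fail=0; on 'a' 0 → fail=1;  out ∅∪∅=∅
  n7('be'): parent n6 fail=0; on 'e' 0 → fail=8;  out {3}∪∅={3}
  n9('ee'): parent n8 fail=0; on 'e' 0 → fail=8;  out ∅∪∅=∅
  n12('eb'): parent n8 fail=0; on 'b' 0 → fail=6;  out ∅∪{2}={2}
  n16('bd'): parent n6 fail=0; on 'd' 0 → fail=0;  out {6}∪∅={6}
  n4('aab'): parent n3 fail=1; on 'b' 1→0 → fail=6;  out ∅∪{2}={2}
  n10('eeb'): parent n9 fail=8; on 'b' 8 → fail=12;  out ∅∪{2}={2}
  n13('ebb'): parent n12 fail=6; on 'b' 6→0 → fail=6;  out ∅∪{2}={2}
  n5('aaba'): parent n4 fail=6; on 'a' 6→0 → fail=1;  out {1}∪∅={1}
  n11('eebd'): parent n10 fail=12; on 'd' 12→6 → fail=16;  out {4}∪{6}={4,6}
  n14('ebbb'): parent n13 fail=6; on 'b' 6→0 → fail=6;  out ∅∪{2}={2}
  n15('ebbbe'): parent n14 fail=6; on 'e' 6 → fail=7;  out {5}∪{3}={3,5}

Text stream:
i=0 'a': node 0→1
i=1 'e': node 1→8 (fail-walked)
i=2 'c': node 8→0 (fail-walked)
i=3 'c': node 0→0
i=4 'c': node 0→0
i=5 'a': node 0→1
i=6 'c': node 1→2  ** P0@[5:6]
i=7 'e': node 2→8 (fail-walked)
i=8 'e': node 8→9
i=9 'b': node 9→10  ** P2@[9:9]
i=10 'd': node 10→11  ** P4@[7:10],P6@[9:10]
i=11 'b': node 11→6 (fail-walked)  ** P2@[11:11]
i=12 'd': node 6→16  ** P6@[11:12]
i=13 'd': node 16→0 (fail-walked)
i=14 'd': node 0→0
i=15 'e': node 0→8
i=16 'b': node 8→12  ** P2@[16:16]
i=17 'e': node 12→7 (fail-walked)  ** P3@[16:17]
i=18 'd': node 7→0 (fail-walked)
i=19 'e': node 0→8
i=20 'e': node 8→9
i=21 'b': node 9→10  ** P2@[21:21]
i=22 'd': node 10→11  ** P4@[19:22],P6@[21:22]
i=23 'd': node 11→0 (fail-walked)
i=24 'e': node 0→8
i=25 'e': node 8→9
i=26 'b': node 9→10  ** P2@[26:26]
i=27 'd': node 10→11  ** P4@[24:27],P6@[26:27]
i=28 'd': node 11→0 (fail-walked)
i=29 'b': node 0→6  ** P2@[29:29]
i=30 'e': node 6→7  ** P3@[29:30]

All matches (sorted): [[6,0],[9,2],[10,4],[10,6],[11,2],[12,6],[16,2],[17,3],[21,2],[22,4],[22,6],[26,2],[27,4],[27,6],[29,2],[30,3]]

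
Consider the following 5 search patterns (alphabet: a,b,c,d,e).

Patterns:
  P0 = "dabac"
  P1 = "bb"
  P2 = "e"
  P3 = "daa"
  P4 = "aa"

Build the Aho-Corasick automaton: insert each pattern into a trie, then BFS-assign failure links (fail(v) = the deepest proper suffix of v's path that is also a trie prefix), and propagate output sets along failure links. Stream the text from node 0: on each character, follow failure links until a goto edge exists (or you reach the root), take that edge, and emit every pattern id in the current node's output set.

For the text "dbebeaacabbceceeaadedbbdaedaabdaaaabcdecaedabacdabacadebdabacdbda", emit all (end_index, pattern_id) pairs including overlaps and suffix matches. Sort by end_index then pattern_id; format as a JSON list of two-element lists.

Build:
Trie (insert patterns):
  0='ε' goto a→10 b→6 d→1 e→8
  1='d' goto a→2
  2='da' goto a→9 b→3
  3='dab' goto a→4
  4='daba' goto c→5
  5='dabac' goto ·  ←P0
  6='b' goto b→7
  7='bb' goto ·  ←P1
  8='e' goto ·  ←P2
  9='daa' goto ·  ←P3
  10='a' goto a→11
  11='aa' goto ·  ←P4

BFS fail/out derivation:
  fail(1) 'd': from fail(0)=0 chase 'd': 0 ⇒ 0;  out=∅∪out(0)=∅
  fail(6) 'b': from fail(0)=0 chase 'b': 0 ⇒ 0;  out=∅∪out(0)=∅
  fail(8) 'e': from fail(0)=0 chase 'e': 0 ⇒ 0;  out={2}∪out(0)={2}
  fail(10) 'a': from fail(0)=0 chase 'a': 0 ⇒ 0;  out=∅∪out(0)=∅
  fail(2) 'da': from fail(1)=0 chase 'a': 0 ⇒ 10;  out=∅∪out(10)=∅
  fail(7) 'bb': from fail(6)=0 chase 'b': 0 ⇒ 6;  out={1}∪out(6)={1}
  fail(11) 'aa': from fail(10)=0 chase 'a': 0 ⇒ 10;  out={4}∪out(10)={4}
  fail(3) 'dab': from fail(2)=10 chase 'b': 10→0 ⇒ 6;  out=∅∪out(6)=∅
  fail(9) 'daa': from fail(2)=10 chase 'a': 10 ⇒ 11;  out={3}∪out(11)={3,4}
  fail(4) 'daba': from fail(3)=6 chase 'a': 6→0 ⇒ 10;  out=∅∪out(10)=∅
  fail(5) 'dabac': from fail(4)=10 chase 'c': 10→0 ⇒ 0;  out={0}∪out(0)={0}

Run:
i=0 'd': node 0→1
i=1 'b': node 1→6 (fail-walked)
i=2 'e': node 6→8 (fail-walked)  emit P2@[2:2]
i=3 'b': node 8→6 (fail-walked)
i=4 'e': node 6→8 (fail-walked)  emit P2@[4:4]
i=5 'a': node 8→10 (fail-walked)
i=6 'a': node 10→11  emit P4@[5:6]
i=7 'c': node 11→0 (fail-walked)
i=8 'a': node 0→10
i=9 'b': node 10→6 (fail-walked)
i=10 'b': node 6→7  emit P1@[9:10]
i=11 'c': node 7→0 (fail-walked)
i=12 'e': node 0→8  emit P2@[12:12]
i=13 'c': node 8→0 (fail-walked)
i=14 'e': node 0→8  emit P2@[14:14]
i=15 'e': node 8→8 (fail-walked)  emit P2@[15:15]
i=16 'a': node 8→10 (fail-walked)
i=17 'a': node 10→11  emit P4@[16:17]
i=18 'd': node 11→1 (fail-walked)
i=19 'e': node 1→8 (fail-walked)  emit P2@[19:19]
i=20 'd': node 8→1 (fail-walked)
i=21 'b': node 1→6 (fail-walked)
i=22 'b': node 6→7  emit P1@[21:22]
i=23 'd': node 7→1 (fail-walked)
i=24 'a': node 1→2
i=25 'e': node 2→8 (fail-walked)  emit P2@[25:25]
i=26 'd': node 8→1 (fail-walked)
i=27 'a': node 1→2
i=28 'a': node 2→9  emit P3@[26:28],P4@[27:28]
i=29 'b': node 9→6 (fail-walked)
i=30 'd': node 6→1 (fail-walked)
i=31 'a': node 1→2
i=32 'a': node 2→9  emit P3@[30:32],P4@[31:32]
i=33 'a': node 9→11 (fail-walked)  emit P4@[32:33]
i=34 'a': node 11→11 (fail-walked)  emit P4@[33:34]
i=35 'b': node 11→6 (fail-walked)
i=36 'c': node 6→0 (fail-walked)
i=37 'd': node 0→1
i=38 'e': node 1→8 (fail-walked)  emit P2@[38:38]
i=39 'c': node 8→0 (fail-walked)
i=40 'a': node 0→10
i=41 'e': node 10→8 (fail-walked)  emit P2@[41:41]
i=42 'd': node 8→1 (fail-walked)
i=43 'a': node 1→2
i=44 'b': node 2→3
i=45 'a': node 3→4
i=46 'c': node 4→5  emit P0@[42:46]
i=47 'd': node 5→1 (fail-walked)
i=48 'a': node 1→2
i=49 'b': node 2→3
i=50 'a': node 3→4
i=51 'c': node 4→5  emit P0@[47:51]
i=52 'a': node 5→10 (fail-walked)
i=53 'd': node 10→1 (fail-walked)
i=54 'e': node 1→8 (fail-walked)  emit P2@[54:54]
i=55 'b': node 8→6 (fail-walked)
i=56 'd': node 6→1 (fail-walked)
i=57 'a': node 1→2
i=58 'b': node 2→3
i=59 'a': node 3→4
i=60 'c': node 4→5  emit P0@[56:60]
i=61 'd': node 5→1 (fail-walked)
i=62 'b': node 1→6 (fail-walked)
i=63 'd': node 6→1 (fail-walked)
i=64 'a': node 1→2

All matches (sorted): [[2,2],[4,2],[6,4],[10,1],[12,2],[14,2],[15,2],[17,4],[19,2],[22,1],[25,2],[28,3],[28,4],[32,3],[32,4],[33,4],[34,4],[38,2],[41,2],[46,0],[51,0],[54,2],[60,0]]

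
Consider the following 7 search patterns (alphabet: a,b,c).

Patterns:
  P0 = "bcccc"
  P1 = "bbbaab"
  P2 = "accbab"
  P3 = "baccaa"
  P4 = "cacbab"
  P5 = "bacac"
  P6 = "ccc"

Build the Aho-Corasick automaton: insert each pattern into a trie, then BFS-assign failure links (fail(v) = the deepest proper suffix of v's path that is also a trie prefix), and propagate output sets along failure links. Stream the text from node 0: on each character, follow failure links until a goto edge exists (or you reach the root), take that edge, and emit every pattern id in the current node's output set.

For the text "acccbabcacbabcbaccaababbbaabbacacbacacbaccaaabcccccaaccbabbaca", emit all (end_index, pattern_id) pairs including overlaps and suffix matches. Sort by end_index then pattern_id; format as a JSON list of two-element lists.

Construct AC machine:
Trie (insert patterns):
  0='ε' goto a→11 b→1 c→22
  1='b' goto a→17 b→6 c→2
  2='bc' goto c→3
  3='bcc' goto c→4
  4='bccc' goto c→5
  5='bcccc' goto ·  ←P0
  6='bb' goto b→7
  7='bbb' goto a→8
  8='bbba' goto a→9
  9='bbbaa' goto b→10
  10='bbbaab' goto ·  ←P1
  11='a' goto c→12
  12='ac' goto c→13
  13='acc' goto b→14
  14='accb' goto a→15
  15='accba' goto b→16
  16='accbab' goto ·  ←P2
  17='ba' goto c→18
  18='bac' goto a→28 c→19
  19='bacc' goto a→20
  20='bacca' goto a→21
  21='baccaa' goto ·  ←P3
  22='c' goto a→23 c→30
  23='ca' goto c→24
  24='cac' goto b→25
  25='cacb' goto a→26
  26='cacba' goto b→27
  27='cacbab' goto ·  ←P4
  28='baca' goto c→29
  29='bacac' goto ·  ←P5
  30='cc' goto c→31
  31='ccc' goto ·  ←P6

Failure links (BFS by depth):
  fail(1) 'b': from fail(0)=0 chase 'b': 0 ⇒ 0;  out=∅∪out(0)=∅
  fail(11) 'a': from fail(0)=0 chase 'a': 0 ⇒ 0;  out=∅∪out(0)=∅
  fail(22) 'c': from fail(0)=0 chase 'c': 0 ⇒ 0;  out=∅∪out(0)=∅
  fail(2) 'bc': from fail(1)=0 chase 'c': 0 ⇒ 22;  out=∅∪out(22)=∅
  fail(6) 'bb': from fail(1)=0 chase 'b': 0 ⇒ 1;  out=∅∪out(1)=∅
  fail(12) 'ac': from fail(11)=0 chase 'c': 0 ⇒ 22;  out=∅∪out(22)=∅
  fail(17) 'ba': from fail(1)=0 chase 'a': 0 ⇒ 11;  out=∅∪out(11)=∅
  fail(23) 'ca': from fail(22)=0 chase 'a': 0 ⇒ 11;  out=∅∪out(11)=∅
  fail(30) 'cc': from fail(22)=0 chase 'c': 0 ⇒ 22;  out=∅∪out(22)=∅
  fail(3) 'bcc': from fail(2)=22 chase 'c': 22 ⇒ 30;  out=∅∪out(30)=∅
  fail(7) 'bbb': from fail(6)=1 chase 'b': 1 ⇒ 6;  out=∅∪out(6)=∅
  fail(13) 'acc': from fail(12)=22 chase 'c': 22 ⇒ 30;  out=∅∪out(30)=∅
  fail(18) 'bac': from fail(17)=11 chase 'c': 11 ⇒ 12;  out=∅∪out(12)=∅
  fail(24) 'cac': from fail(23)=11 chase 'c': 11 ⇒ 12;  out=∅∪out(12)=∅
  fail(31) 'ccc': from fail(30)=22 chase 'c': 22 ⇒ 30;  out={6}∪out(30)={6}
  fail(4) 'bccc': from fail(3)=30 chase 'c': 30 ⇒ 31;  out=∅∪out(31)={6}
  fail(8) 'bbba': from fail(7)=6 chase 'a': 6→1 ⇒ 17;  out=∅∪out(17)=∅
  fail(14) 'accb': from fail(13)=30 chase 'b': 30→22→0 ⇒ 1;  out=∅∪out(1)=∅
  fail(19) 'bacc': from fail(18)=12 chase 'c': 12 ⇒ 13;  out=∅∪out(13)=∅
  fail(25) 'cacb': from fail(24)=12 chase 'b': 12→22→0 ⇒ 1;  out=∅∪out(1)=∅
  fail(28) 'baca': from fail(18)=12 chase 'a': 12→22 ⇒ 23;  out=∅∪out(23)=∅
  fail(5) 'bcccc': from fail(4)=31 chase 'c': 31→30 ⇒ 31;  out={0}∪out(31)={0,6}
  fail(9) 'bbbaa': from fail(8)=17 chase 'a': 17→11→0 ⇒ 11;  out=∅∪out(11)=∅
  fail(15) 'accba': from fail(14)=1 chase 'a': 1 ⇒ 17;  out=∅∪out(17)=∅
  fail(20) 'bacca': from fail(19)=13 chase 'a': 13→30→22 ⇒ 23;  out=∅∪out(23)=∅
  fail(26) 'cacba': from fail(25)=1 chase 'a': 1 ⇒ 17;  out=∅∪out(17)=∅
  fail(29) 'bacac': from fail(28)=23 chase 'c': 23 ⇒ 24;  out={5}∪out(24)={5}
  fail(10) 'bbbaab': from fail(9)=11 chase 'b': 11→0 ⇒ 1;  out={1}∪out(1)={1}
  fail(16) 'accbab': from fail(15)=17 chase 'b': 17→11→0 ⇒ 1;  out={2}∪out(1)={2}
  fail(21) 'baccaa': from fail(20)=23 chase 'a': 23→11→0 ⇒ 11;  out={3}∪out(11)={3}
  fail(27) 'cacbab': from fail(26)=17 chase 'b': 17→11→0 ⇒ 1;  out={4}∪out(1)={4}

Scan:
[0] read 'a'  n0⇒n11
[1] read 'c'  n11⇒n12
[2] read 'c'  n12⇒n13
[3] read 'c'  n13⇒n31 ·f  ** P6@[1:3]
[4] read 'b'  n31⇒n1 ·f
[5] read 'a'  n1⇒n17
[6] read 'b'  n17⇒n1 ·f
[7] read 'c'  n1⇒n2
[8] read 'a'  n2⇒n23 ·f
[9] read 'c'  n23⇒n24
[10] read 'b'  n24⇒n25
[11] read 'a'  n25⇒n26
[12] read 'b'  n26⇒n27  ** P4@[7:12]
[13] read 'c'  n27⇒n2 ·f
[14] read 'b'  n2⇒n1 ·f
[15] read 'a'  n1⇒n17
[16] read 'c'  n17⇒n18
[17] read 'c'  n18⇒n19
[18] read 'a'  n19⇒n20
[19] read 'a'  n20⇒n21  ** P3@[14:19]
[20] read 'b'  n21⇒n1 ·f
[21] read 'a'  n1⇒n17
[22] read 'b'  n17⇒n1 ·f
[23] read 'b'  n1⇒n6
[24] read 'b'  n6⇒n7
[25] read 'a'  n7⇒n8
[26] read 'a'  n8⇒n9
[27] read 'b'  n9⇒n10  ** P1@[22:27]
[28] read 'b'  n10⇒n6 ·f
[29] read 'a'  n6⇒n17 ·f
[30] read 'c'  n17⇒n18
[31] read 'a'  n18⇒n28
[32] read 'c'  n28⇒n29  ** P5@[28:32]
[33] read 'b'  n29⇒n25 ·f
[34] read 'a'  n25⇒n26
[35] read 'c'  n26⇒n18 ·f
[36] read 'a'  n18⇒n28
[37] read 'c'  n28⇒n29  ** P5@[33:37]
[38] read 'b'  n29⇒n25 ·f
[39] read 'a'  n25⇒n26
[40] read 'c'  n26⇒n18 ·f
[41] read 'c'  n18⇒n19
[42] read 'a'  n19⇒n20
[43] read 'a'  n20⇒n21  ** P3@[38:43]
[44] read 'a'  n21⇒n11 ·f
[45] read 'b'  n11⇒n1 ·f
[46] read 'c'  n1⇒n2
[47] read 'c'  n2⇒n3
[48] read 'c'  n3⇒n4  ** P6@[46:48]
[49] read 'c'  n4⇒n5  ** P0@[45:49],P6@[47:49]
[50] read 'c'  n5⇒n31 ·f  ** P6@[48:50]
[51] read 'a'  n31⇒n23 ·f
[52] read 'a'  n23⇒n11 ·f
[53] read 'c'  n11⇒n12
[54] read 'c'  n12⇒n13
[55] read 'b'  n13⇒n14
[56] read 'a'  n14⇒n15
[57] read 'b'  n15⇒n16  ** P2@[52:57]
[58] read 'b'  n16⇒n6 ·f
[59] read 'a'  n6⇒n17 ·f
[60] read 'c'  n17⇒n18
[61] read 'a'  n18⇒n28

All matches (sorted): [[3,6],[12,4],[19,3],[27,1],[32,5],[37,5],[43,3],[48,6],[49,0],[49,6],[50,6],[57,2]]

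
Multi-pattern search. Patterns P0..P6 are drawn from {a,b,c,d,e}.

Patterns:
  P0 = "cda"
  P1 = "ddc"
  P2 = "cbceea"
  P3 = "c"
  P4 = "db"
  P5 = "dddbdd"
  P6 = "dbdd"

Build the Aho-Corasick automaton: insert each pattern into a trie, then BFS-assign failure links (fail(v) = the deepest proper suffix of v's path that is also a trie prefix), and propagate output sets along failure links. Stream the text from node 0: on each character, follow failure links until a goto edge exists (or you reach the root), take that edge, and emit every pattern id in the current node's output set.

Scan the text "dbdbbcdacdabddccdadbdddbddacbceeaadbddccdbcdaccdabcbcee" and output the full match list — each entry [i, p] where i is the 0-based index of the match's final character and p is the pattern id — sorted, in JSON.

Construct AC machine:
Trie (insert patterns):
  0='ε' goto c→1 d→4
  1='c' goto b→7 d→2  [P3 ends]
  2='cd' goto a→3
  3='cda' goto ·  [P0 ends]
  4='d' goto b→12 d→5
  5='dd' goto c→6 d→13
  6='ddc' goto ·  [P1 ends]
  7='cb' goto c→8
  8='cbc' goto e→9
  9='cbce' goto e→10
  10='cbcee' goto a→11
  11='cbceea' goto ·  [P2 ends]
  12='db' goto d→17  [P4 ends]
  13='ddd' goto b→14
  14='dddb' goto d→15
  15='dddbd' goto d→16
  16='dddbdd' goto ·  [P5 ends]
  17='dbd' goto d→18
  18='dbdd' goto ·  [P6 ends]

BFS fail/out derivation:
  fail(1) 'c': from fail(0)=0 chase 'c': 0 ⇒ 0;  out={3}∪out(0)={3}
  fail(4) 'd': from fail(0)=0 chase 'd': 0 ⇒ 0;  out=∅∪out(0)=∅
  fail(2) 'cd': from fail(1)=0 chase 'd': 0 ⇒ 4;  out=∅∪out(4)=∅
  fail(5) 'dd': from fail(4)=0 chase 'd': 0 ⇒ 4;  out=∅∪out(4)=∅
  fail(7) 'cb': from fail(1)=0 chase 'b': 0 ⇒ 0;  out=∅∪out(0)=∅
  fail(12) 'db': from fail(4)=0 chase 'b': 0 ⇒ 0;  out={4}∪out(0)={4}
  fail(3) 'cda': from fail(2)=4 chase 'a': 4→0 ⇒ 0;  out={0}∪out(0)={0}
  fail(6) 'ddc': from fail(5)=4 chase 'c': 4→0 ⇒ 1;  out={1}∪out(1)={1,3}
  fail(8) 'cbc': from fail(7)=0 chase 'c': 0 ⇒ 1;  out=∅∪out(1)={3}
  fail(13) 'ddd': from fail(5)=4 chase 'd': 4 ⇒ 5;  out=∅∪out(5)=∅
  fail(17) 'dbd': from fail(12)=0 chase 'd': 0 ⇒ 4;  out=∅∪out(4)=∅
  fail(9) 'cbce': from fail(8)=1 chase 'e': 1→0 ⇒ 0;  out=∅∪out(0)=∅
  fail(14) 'dddb': from fail(13)=5 chase 'b': 5→4 ⇒ 12;  out=∅∪out(12)={4}
  fail(18) 'dbdd': from fail(17)=4 chase 'd': 4 ⇒ 5;  out={6}∪out(5)={6}
  fail(10) 'cbcee': from fail(9)=0 chase 'e': 0 ⇒ 0;  out=∅∪out(0)=∅
  fail(15) 'dddbd': from fail(14)=12 chase 'd': 12 ⇒ 17;  out=∅∪out(17)=∅
  fail(11) 'cbceea': from fail(10)=0 chase 'a': 0 ⇒ 0;  out={2}∪out(0)={2}
  fail(16) 'dddbdd': from fail(15)=17 chase 'd': 17 ⇒ 18;  out={5}∪out(18)={5,6}

Scan:
i=0 'd': node 0→4
i=1 'b': node 4→12  emit P4@[0:1]
i=2 'd': node 12→17
i=3 'b': node 17→12 ·f  emit P4@[2:3]
i=4 'b': node 12→0 ·f
i=5 'c': node 0→1  emit P3@[5:5]
i=6 'd': node 1→2
i=7 'a': node 2→3  emit P0@[5:7]
i=8 'c': node 3→1 ·f  emit P3@[8:8]
i=9 'd': node 1→2
i=10 'a': node 2→3  emit P0@[8:10]
i=11 'b': node 3→0 ·f
i=12 'd': node 0→4
i=13 'd': node 4→5
i=14 'c': node 5→6  emit P1@[12:14],P3@[14:14]
i=15 'c': node 6→1 ·f  emit P3@[15:15]
i=16 'd': node 1→2
i=17 'a': node 2→3  emit P0@[15:17]
i=18 'd': node 3→4 ·f
i=19 'b': node 4→12  emit P4@[18:19]
i=20 'd': node 12→17
i=21 'd': node 17→18  emit P6@[18:21]
i=22 'd': node 18→13 ·f
i=23 'b': node 13→14  emit P4@[22:23]
i=24 'd': node 14→15
i=25 'd': node 15→16  emit P5@[20:25],P6@[22:25]
i=26 'a': node 16→0 ·f
i=27 'c': node 0→1  emit P3@[27:27]
i=28 'b': node 1→7
i=29 'c': node 7→8  emit P3@[29:29]
i=30 'e': node 8→9
i=31 'e': node 9→10
i=32 'a': node 10→11  emit P2@[27:32]
i=33 'a': node 11→0 ·f
i=34 'd': node 0→4
i=35 'b': node 4→12  emit P4@[34:35]
i=36 'd': node 12→17
i=37 'd': node 17→18  emit P6@[34:37]
i=38 'c': node 18→6 ·f  emit P1@[36:38],P3@[38:38]
i=39 'c': node 6→1 ·f  emit P3@[39:39]
i=40 'd': node 1→2
i=41 'b': node 2→12 ·f  emit P4@[40:41]
i=42 'c': node 12→1 ·f  emit P3@[42:42]
i=43 'd': node 1→2
i=44 'a': node 2→3  emit P0@[42:44]
i=45 'c': node 3→1 ·f  emit P3@[45:45]
i=46 'c': node 1→1 ·f  emit P3@[46:46]
i=47 'd': node 1→2
i=48 'a': node 2→3  emit P0@[46:48]
i=49 'b': node 3→0 ·f
i=50 'c': node 0→1  emit P3@[50:50]
i=51 'b': node 1→7
i=52 'c': node 7→8  emit P3@[52:52]
i=53 'e': node 8→9
i=54 'e': node 9→10

Result: [[1,4],[3,4],[5,3],[7,0],[8,3],[10,0],[14,1],[14,3],[15,3],[17,0],[19,4],[21,6],[23,4],[25,5],[25,6],[27,3],[29,3],[32,2],[35,4],[37,6],[38,1],[38,3],[39,3],[41,4],[42,3],[44,0],[45,3],[46,3],[48,0],[50,3],[52,3]]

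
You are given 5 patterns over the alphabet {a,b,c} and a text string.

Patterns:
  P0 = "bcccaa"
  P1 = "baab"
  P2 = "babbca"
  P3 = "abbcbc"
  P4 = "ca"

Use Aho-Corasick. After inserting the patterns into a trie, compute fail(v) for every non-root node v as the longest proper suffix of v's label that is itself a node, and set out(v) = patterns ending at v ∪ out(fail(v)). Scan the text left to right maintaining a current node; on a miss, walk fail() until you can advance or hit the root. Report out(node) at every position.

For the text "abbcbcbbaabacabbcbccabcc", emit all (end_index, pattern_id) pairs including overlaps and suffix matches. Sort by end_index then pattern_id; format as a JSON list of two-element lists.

Build automaton:
Trie (insert patterns):
  0='ε' goto a→14 b→1 c→20
  1='b' goto a→7 c→2
  2='bc' goto c→3
  3='bcc' goto c→4
  4='bccc' goto a→5
  5='bccca' goto a→6
  6='bcccaa' goto ·  [P0 ends]
  7='ba' goto a→8 b→10
  8='baa' goto b→9
  9='baab' goto ·  [P1 ends]
  10='bab' goto b→11
  11='babb' goto c→12
  12='babbc' goto a→13
  13='babbca' goto ·  [P2 ends]
  14='a' goto b→15
  15='ab' goto b→16
  16='abb' goto c→17
  17='abbc' goto b→18
  18='abbcb' goto c→19
  19='abbcbc' goto ·  [P3 ends]
  20='c' goto a→21
  21='ca' goto ·  [P4 ends]

Failure links (BFS by depth):
  fail(1) 'b': from fail(0)=0 chase 'b': 0 ⇒ 0;  out=∅∪out(0)=∅
  fail(14) 'a': from fail(0)=0 chase 'a': 0 ⇒ 0;  out=∅∪out(0)=∅
  fail(20) 'c': from fail(0)=0 chase 'c': 0 ⇒ 0;  out=∅∪out(0)=∅
  fail(2) 'bc': from fail(1)=0 chase 'c': 0 ⇒ 20;  out=∅∪out(20)=∅
  fail(7) 'ba': from fail(1)=0 chase 'a': 0 ⇒ 14;  out=∅∪out(14)=∅
  fail(15) 'ab': from fail(14)=0 chase 'b': 0 ⇒ 1;  out=∅∪out(1)=∅
  fail(21) 'ca': from fail(20)=0 chase 'a': 0 ⇒ 14;  out={4}∪out(14)={4}
  fail(3) 'bcc': from fail(2)=20 chase 'c': 20→0 ⇒ 20;  out=∅∪out(20)=∅
  fail(8) 'baa': from fail(7)=14 chase 'a': 14→0 ⇒ 14;  out=∅∪out(14)=∅
  fail(10) 'bab': from fail(7)=14 chase 'b': 14 ⇒ 15;  out=∅∪out(15)=∅
  fail(16) 'abb': from fail(15)=1 chase 'b': 1→0 ⇒ 1;  out=∅∪out(1)=∅
  fail(4) 'bccc': from fail(3)=20 chase 'c': 20→0 ⇒ 20;  out=∅∪out(20)=∅
  fail(9) 'baab': from fail(8)=14 chase 'b': 14 ⇒ 15;  out={1}∪out(15)={1}
  fail(11) 'babb': from fail(10)=15 chase 'b': 15 ⇒ 16;  out=∅∪out(16)=∅
  fail(17) 'abbc': from fail(16)=1 chase 'c': 1 ⇒ 2;  out=∅∪out(2)=∅
  fail(5) 'bccca': from fail(4)=20 chase 'a': 20 ⇒ 21;  out=∅∪out(21)={4}
  fail(12) 'babbc': from fail(11)=16 chase 'c': 16 ⇒ 17;  out=∅∪out(17)=∅
  fail(18) 'abbcb': from fail(17)=2 chase 'b': 2→20→0 ⇒ 1;  out=∅∪out(1)=∅
  fail(6) 'bcccaa': from fail(5)=21 chase 'a': 21→14→0 ⇒ 14;  out={0}∪out(14)={0}
  fail(13) 'babbca': from fail(12)=17 chase 'a': 17→2→20 ⇒ 21;  out={2}∪out(21)={2,4}
  fail(19) 'abbcbc': from fail(18)=1 chase 'c': 1 ⇒ 2;  out={3}∪out(2)={3}

Text stream:
[0] read 'a'  n0⇒n14
[1] read 'b'  n14⇒n15
[2] read 'b'  n15⇒n16
[3] read 'c'  n16⇒n17
[4] read 'b'  n17⇒n18
[5] read 'c'  n18⇒n19  emit P3@[0:5]
[6] read 'b'  n19⇒n1 ·f
[7] read 'b'  n1⇒n1 ·f
[8] read 'a'  n1⇒n7
[9] read 'a'  n7⇒n8
[10] read 'b'  n8⇒n9  emit P1@[7:10]
[11] read 'a'  n9⇒n7 ·f
[12] read 'c'  n7⇒n20 ·f
[13] read 'a'  n20⇒n21  emit P4@[12:13]
[14] read 'b'  n21⇒n15 ·f
[15] read 'b'  n15⇒n16
[16] read 'c'  n16⇒n17
[17] read 'b'  n17⇒n18
[18] read 'c'  n18⇒n19  emit P3@[13:18]
[19] read 'c'  n19⇒n3 ·f
[20] read 'a'  n3⇒n21 ·f  emit P4@[19:20]
[21] read 'b'  n21⇒n15 ·f
[22] read 'c'  n15⇒n2 ·f
[23] read 'c'  n2⇒n3

All matches (sorted): [[5,3],[10,1],[13,4],[18,3],[20,4]]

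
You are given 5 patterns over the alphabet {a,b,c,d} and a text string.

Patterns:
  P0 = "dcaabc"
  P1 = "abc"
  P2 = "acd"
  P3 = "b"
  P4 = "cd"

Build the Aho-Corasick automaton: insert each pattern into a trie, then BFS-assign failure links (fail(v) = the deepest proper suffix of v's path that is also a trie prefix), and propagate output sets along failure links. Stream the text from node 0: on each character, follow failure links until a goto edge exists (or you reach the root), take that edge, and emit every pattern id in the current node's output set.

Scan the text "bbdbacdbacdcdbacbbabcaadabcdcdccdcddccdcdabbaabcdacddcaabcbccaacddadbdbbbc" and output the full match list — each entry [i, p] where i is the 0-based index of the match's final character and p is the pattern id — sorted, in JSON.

Build automaton:
Trie (insert patterns):
  0='ε' goto a→7 b→12 c→13 d→1
  1='d' goto c→2
  2='dc' goto a→3
  3='dca' goto a→4
  4='dcaa' goto b→5
  5='dcaab' goto c→6
  6='dcaabc' goto ·  [P0 ends]
  7='a' goto b→8 c→10
  8='ab' goto c→9
  9='abc' goto ·  [P1 ends]
  10='ac' goto d→11
  11='acd' goto ·  [P2 ends]
  12='b' goto ·  [P3 ends]
  13='c' goto d→14
  14='cd' goto ·  [P4 ends]

Failure links (BFS by depth):
  n1('d'): parent n0 fail=0; on 'd' 0 → fail=0;  out ∅∪∅=∅
  n7('a'): parent n0 fail=0; on 'a' 0 → fail=0;  out ∅∪∅=∅
  n12('b'): parent n0 fail=0; on 'b' 0 → fail=0;  out {3}∪∅={3}
  n13('c'): parent n0 fail=0; on 'c' 0 → fail=0;  out ∅∪∅=∅
  n2('dc'): parent n1 fail=0; on 'c' 0 → fail=13;  out ∅∪∅=∅
  n8('ab'): parent n7 fail=0; on 'b' 0 → fail=12;  out ∅∪{3}={3}
  n10('ac'): parent n7 fail=0; on 'c' 0 → fail=13;  out ∅∪∅=∅
  n14('cd'): parent n13 fail=0; on 'd' 0 → fail=1;  out {4}∪∅={4}
  n3('dca'): parent n2 fail=13; on 'a' 13→0 → fail=7;  out ∅∪∅=∅
  n9('abc'): parent n8 fail=12; on 'c' 12→0 → fail=13;  out {1}∪∅={1}
  n11('acd'): parent n10 fail=13; on 'd' 13 → fail=14;  out {2}∪{4}={2,4}
  n4('dcaa'): parent n3 fail=7; on 'a' 7→0 → fail=7;  out ∅∪∅=∅
  n5('dcaab'): parent n4 fail=7; on 'b' 7 → fail=8;  out ∅∪{3}={3}
  n6('dcaabc'): parent n5 fail=8; on 'c' 8 → fail=9;  out {0}∪{1}={0,1}

Scan:
i=0 'b': node 0→12  ** P3@[0:0]
i=1 'b': node 12→12 (via fail)  ** P3@[1:1]
i=2 'd': node 12→1 (via fail)
i=3 'b': node 1→12 (via fail)  ** P3@[3:3]
i=4 'a': node 12→7 (via fail)
i=5 'c': node 7→10
i=6 'd': node 10→11  ** P2@[4:6],P4@[5:6]
i=7 'b': node 11→12 (via fail)  ** P3@[7:7]
i=8 'a': node 12→7 (via fail)
i=9 'c': node 7→10
i=10 'd': node 10→11  ** P2@[8:10],P4@[9:10]
i=11 'c': node 11→2 (via fail)
i=12 'd': node 2→14 (via fail)  ** P4@[11:12]
i=13 'b': node 14→12 (via fail)  ** P3@[13:13]
i=14 'a': node 12→7 (via fail)
i=15 'c': node 7→10
i=16 'b': node 10→12 (via fail)  ** P3@[16:16]
i=17 'b': node 12→12 (via fail)  ** P3@[17:17]
i=18 'a': node 12→7 (via fail)
i=19 'b': node 7→8  ** P3@[19:19]
i=20 'c': node 8→9  ** P1@[18:20]
i=21 'a': node 9→7 (via fail)
i=22 'a': node 7→7 (via fail)
i=23 'd': node 7→1 (via fail)
i=24 'a': node 1→7 (via fail)
i=25 'b': node 7→8  ** P3@[25:25]
i=26 'c': node 8→9  ** P1@[24:26]
i=27 'd': node 9→14 (via fail)  ** P4@[26:27]
i=28 'c': node 14→2 (via fail)
i=29 'd': node 2→14 (via fail)  ** P4@[28:29]
i=30 'c': node 14→2 (via fail)
i=31 'c': node 2→13 (via fail)
i=32 'd': node 13→14  ** P4@[31:32]
i=33 'c': node 14→2 (via fail)
i=34 'd': node 2→14 (via fail)  ** P4@[33:34]
i=35 'd': node 14→1 (via fail)
i=36 'c': node 1→2
i=37 'c': node 2→13 (via fail)
i=38 'd': node 13→14  ** P4@[37:38]
i=39 'c': node 14→2 (via fail)
i=40 'd': node 2→14 (via fail)  ** P4@[39:40]
i=41 'a': node 14→7 (via fail)
i=42 'b': node 7→8  ** P3@[42:42]
i=43 'b': node 8→12 (via fail)  ** P3@[43:43]
i=44 'a': node 12→7 (via fail)
i=45 'a': node 7→7 (via fail)
i=46 'b': node 7→8  ** P3@[46:46]
i=47 'c': node 8→9  ** P1@[45:47]
i=48 'd': node 9→14 (via fail)  ** P4@[47:48]
i=49 'a': node 14→7 (via fail)
i=50 'c': node 7→10
i=51 'd': node 10→11  ** P2@[49:51],P4@[50:51]
i=52 'd': node 11→1 (via fail)
i=53 'c': node 1→2
i=54 'a': node 2→3
i=55 'a': node 3→4
i=56 'b': node 4→5  ** P3@[56:56]
i=57 'c': node 5→6  ** P0@[52:57],P1@[55:57]
i=58 'b': node 6→12 (via fail)  ** P3@[58:58]
i=59 'c': node 12→13 (via fail)
i=60 'c': node 13→13 (via fail)
i=61 'a': node 13→7 (via fail)
i=62 'a': node 7→7 (via fail)
i=63 'c': node 7→10
i=64 'd': node 10→11  ** P2@[62:64],P4@[63:64]
i=65 'd': node 11→1 (via fail)
i=66 'a': node 1→7 (via fail)
i=67 'd': node 7→1 (via fail)
i=68 'b': node 1→12 (via fail)  ** P3@[68:68]
i=69 'd': node 12→1 (via fail)
i=70 'b': node 1→12 (via fail)  ** P3@[70:70]
i=71 'b': node 12→12 (via fail)  ** P3@[71:71]
i=72 'b': node 12→12 (via fail)  ** P3@[72:72]
i=73 'c': node 12→13 (via fail)

Result: [[0,3],[1,3],[3,3],[6,2],[6,4],[7,3],[10,2],[10,4],[12,4],[13,3],[16,3],[17,3],[19,3],[20,1],[25,3],[26,1],[27,4],[29,4],[32,4],[34,4],[38,4],[40,4],[42,3],[43,3],[46,3],[47,1],[48,4],[51,2],[51,4],[56,3],[57,0],[57,1],[58,3],[64,2],[64,4],[68,3],[70,3],[71,3],[72,3]]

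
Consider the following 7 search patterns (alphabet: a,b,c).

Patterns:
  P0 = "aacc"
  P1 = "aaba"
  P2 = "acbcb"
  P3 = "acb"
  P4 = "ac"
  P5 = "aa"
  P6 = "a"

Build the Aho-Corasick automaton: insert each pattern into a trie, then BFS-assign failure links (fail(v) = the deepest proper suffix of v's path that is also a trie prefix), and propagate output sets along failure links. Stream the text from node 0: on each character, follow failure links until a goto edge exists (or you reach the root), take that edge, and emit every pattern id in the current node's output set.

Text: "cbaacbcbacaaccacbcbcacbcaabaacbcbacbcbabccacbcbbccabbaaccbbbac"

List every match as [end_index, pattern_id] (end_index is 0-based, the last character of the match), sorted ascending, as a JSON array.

Construct AC machine:
Trie (insert patterns):
  n0 'ε': a→1
  n1 'a': a→2 c→7  [P6 ends]
  n2 'aa': b→5 c→3  [P5 ends]
  n3 'aac': c→4
  n4 'aacc': ·  [P0 ends]
  n5 'aab': a→6
  n6 'aaba': ·  [P1 ends]
  n7 'ac': b→8  [P4 ends]
  n8 'acb': c→9  [P3 ends]
  n9 'acbc': b→10
  n10 'acbcb': ·  [P2 ends]

Failure links (BFS by depth):
  n1('a'): parent n0 fail=0; on 'a' 0 → fail=0;  out {6}∪∅={6}
  n2('aa'): parent n1 fail=0; on 'a' 0 → fail=1;  out {5}∪{6}={5,6}
  n7('ac'): parent n1 fail=0; on 'c' 0 → fail=0;  out {4}∪∅={4}
  n3('aac'): parent n2 fail=1; on 'c' 1 → fail=7;  out ∅∪{4}={4}
  n5('aab'): parent n2 fail=1; on 'b' 1→0 → fail=0;  out ∅∪∅=∅
  n8('acb'): parent n7 fail=0; on 'b' 0 → fail=0;  out {3}∪∅={3}
  n4('aacc'): parent n3 fail=7; on 'c' 7→0 → fail=0;  out {0}∪∅={0}
  n6('aaba'): parent n5 fail=0; on 'a' 0 → fail=1;  out {1}∪{6}={1,6}
  n9('acbc'): parent n8 fail=0; on 'c' 0 → fail=0;  out ∅∪∅=∅
  n10('acbcb'): parent n9 fail=0; on 'b' 0 → fail=0;  out {2}∪∅={2}

Scan:
[0] read 'c'  n0⇒n0
[1] read 'b'  n0⇒n0
[2] read 'a'  n0⇒n1  ** P6@[2:2]
[3] read 'a'  n1⇒n2  ** P5@[2:3],P6@[3:3]
[4] read 'c'  n2⇒n3  ** P4@[3:4]
[5] read 'b'  n3⇒n8 (fail-walked)  ** P3@[3:5]
[6] read 'c'  n8⇒n9
[7] read 'b'  n9⇒n10  ** P2@[3:7]
[8] read 'a'  n10⇒n1 (fail-walked)  ** P6@[8:8]
[9] read 'c'  n1⇒n7  ** P4@[8:9]
[10] read 'a'  n7⇒n1 (fail-walked)  ** P6@[10:10]
[11] read 'a'  n1⇒n2  ** P5@[10:11],P6@[11:11]
[12] read 'c'  n2⇒n3  ** P4@[11:12]
[13] read 'c'  n3⇒n4  ** P0@[10:13]
[14] read 'a'  n4⇒n1 (fail-walked)  ** P6@[14:14]
[15] read 'c'  n1⇒n7  ** P4@[14:15]
[16] read 'b'  n7⇒n8  ** P3@[14:16]
[17] read 'c'  n8⇒n9
[18] read 'b'  n9⇒n10  ** P2@[14:18]
[19] read 'c'  n10⇒n0 (fail-walked)
[20] read 'a'  n0⇒n1  ** P6@[20:20]
[21] read 'c'  n1⇒n7  ** P4@[20:21]
[22] read 'b'  n7⇒n8  ** P3@[20:22]
[23] read 'c'  n8⇒n9
[24] read 'a'  n9⇒n1 (fail-walked)  ** P6@[24:24]
[25] read 'a'  n1⇒n2  ** P5@[24:25],P6@[25:25]
[26] read 'b'  n2⇒n5
[27] read 'a'  n5⇒n6  ** P1@[24:27],P6@[27:27]
[28] read 'a'  n6⇒n2 (fail-walked)  ** P5@[27:28],P6@[28:28]
[29] read 'c'  n2⇒n3  ** P4@[28:29]
[30] read 'b'  n3⇒n8 (fail-walked)  ** P3@[28:30]
[31] read 'c'  n8⇒n9
[32] read 'b'  n9⇒n10  ** P2@[28:32]
[33] read 'a'  n10⇒n1 (fail-walked)  ** P6@[33:33]
[34] read 'c'  n1⇒n7  ** P4@[33:34]
[35] read 'b'  n7⇒n8  ** P3@[33:35]
[36] read 'c'  n8⇒n9
[37] read 'b'  n9⇒n10  ** P2@[33:37]
[38] read 'a'  n10⇒n1 (fail-walked)  ** P6@[38:38]
[39] read 'b'  n1⇒n0 (fail-walked)
[40] read 'c'  n0⇒n0
[41] read 'c'  n0⇒n0
[42] read 'a'  n0⇒n1  ** P6@[42:42]
[43] read 'c'  n1⇒n7  ** P4@[42:43]
[44] read 'b'  n7⇒n8  ** P3@[42:44]
[45] read 'c'  n8⇒n9
[46] read 'b'  n9⇒n10  ** P2@[42:46]
[47] read 'b'  n10⇒n0 (fail-walked)
[48] read 'c'  n0⇒n0
[49] read 'c'  n0⇒n0
[50] read 'a'  n0⇒n1  ** P6@[50:50]
[51] read 'b'  n1⇒n0 (fail-walked)
[52] read 'b'  n0⇒n0
[53] read 'a'  n0⇒n1  ** P6@[53:53]
[54] read 'a'  n1⇒n2  ** P5@[53:54],P6@[54:54]
[55] read 'c'  n2⇒n3  ** P4@[54:55]
[56] read 'c'  n3⇒n4  ** P0@[53:56]
[57] read 'b'  n4⇒n0 (fail-walked)
[58] read 'b'  n0⇒n0
[59] read 'b'  n0⇒n0
[60] read 'a'  n0⇒n1  ** P6@[60:60]
[61] read 'c'  n1⇒n7  ** P4@[60:61]

Matches: [[2,6],[3,5],[3,6],[4,4],[5,3],[7,2],[8,6],[9,4],[10,6],[11,5],[11,6],[12,4],[13,0],[14,6],[15,4],[16,3],[18,2],[20,6],[21,4],[22,3],[24,6],[25,5],[25,6],[27,1],[27,6],[28,5],[28,6],[29,4],[30,3],[32,2],[33,6],[34,4],[35,3],[37,2],[38,6],[42,6],[43,4],[44,3],[46,2],[50,6],[53,6],[54,5],[54,6],[55,4],[56,0],[60,6],[61,4]]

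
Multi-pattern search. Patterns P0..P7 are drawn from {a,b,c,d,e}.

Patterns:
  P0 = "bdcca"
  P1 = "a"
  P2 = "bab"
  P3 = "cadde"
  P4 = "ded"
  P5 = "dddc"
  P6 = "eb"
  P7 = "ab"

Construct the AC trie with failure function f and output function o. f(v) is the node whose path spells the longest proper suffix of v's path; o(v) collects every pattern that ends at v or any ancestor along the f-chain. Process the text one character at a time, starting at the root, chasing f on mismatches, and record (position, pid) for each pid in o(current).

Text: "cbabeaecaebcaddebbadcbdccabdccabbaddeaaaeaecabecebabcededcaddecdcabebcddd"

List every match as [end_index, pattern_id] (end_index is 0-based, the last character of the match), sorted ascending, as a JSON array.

Build automaton:
Trie (insert patterns):
  n0 'ε': a→6 b→1 c→9 d→14 e→20
  n1 'b': a→7 d→2
  n2 'bd': c→3
  n3 'bdc': c→4
  n4 'bdcc': a→5
  n5 'bdcca': ·  ←P0
  n6 'a': b→22  ←P1
  n7 'ba': b→8
  n8 'bab': ·  ←P2
  n9 'c': a→10
  n10 'ca': d→11
  n11 'cad': d→12
  n12 'cadd': e→13
  n13 'cadde': ·  ←P3
  n14 'd': d→17 e→15
  n15 'de': d→16
  n16 'ded': ·  ←P4
  n17 'dd': d→18
  n18 'ddd': c→19
  n19 'dddc': ·  ←P5
  n20 'e': b→21
  n21 'eb': ·  ←P6
  n22 'ab': ·  ←P7

BFS fail/out derivation:
  n1('b'): parent n0 fail=0; on 'b' 0 → fail=0;  out ∅∪∅=∅
  n6('a'): parent n0 fail=0; on 'a' 0 → fail=0;  out {1}∪∅={1}
  n9('c'): parent n0 fail=0; on 'c' 0 → fail=0;  out ∅∪∅=∅
  n14('d'): parent n0 fail=0; on 'd' 0 → fail=0;  out ∅∪∅=∅
  n20('e'): parent n0 fail=0; on 'e' 0 → fail=0;  out ∅∪∅=∅
  n2('bd'): parent n1 fail=0; on 'd' 0 → fail=14;  out ∅∪∅=∅
  n7('ba'): parent n1 fail=0; on 'a' 0 → fail=6;  out ∅∪{1}={1}
  n10('ca'): parent n9 fail=0; on 'a' 0 → fail=6;  out ∅∪{1}={1}
  n15('de'): parent n14 fail=0; on 'e' 0 → fail=20;  out ∅∪∅=∅
  n17('dd'): parent n14 fail=0; on 'd' 0 → fail=14;  out ∅∪∅=∅
  n21('eb'): parent n20 fail=0; on 'b' 0 → fail=1;  out {6}∪∅={6}
  n22('ab'): parent n6 fail=0; on 'b' 0 → fail=1;  out {7}∪∅={7}
  n3('bdc'): parent n2 fail=14; on 'c' 14→0 → fail=9;  out ∅∪∅=∅
  n8('bab'): parent n7 fail=6; on 'b' 6 → fail=22;  out {2}∪{7}={2,7}
  n11('cad'): parent n10 fail=6; on 'd' 6→0 → fail=14;  out ∅∪∅=∅
  n16('ded'): parent n15 fail=20; on 'd' 20→0 → fail=14;  out {4}∪∅={4}
  n18('ddd'): parent n17 fail=14; on 'd' 14 → fail=17;  out ∅∪∅=∅
  n4('bdcc'): parent n3 fail=9; on 'c' 9→0 → fail=9;  out ∅∪∅=∅
  n12('cadd'): parent n11 fail=14; on 'd' 14 → fail=17;  out ∅∪∅=∅
  n19('dddc'): parent n18 fail=17; on 'c' 17→14→0 → fail=9;  out {5}∪∅={5}
  n5('bdcca'): parent n4 fail=9; on 'a' 9 → fail=10;  out {0}∪{1}={0,1}
  n13('cadde'): parent n12 fail=17; on 'e' 17→14 → fail=15;  out {3}∪∅={3}

Text stream:
i=0 'c': node 0→9
i=1 'b': node 9→1 (fail-walked)
i=2 'a': node 1→7  → match P1@[2:2]
i=3 'b': node 7→8  → match P2@[1:3],P7@[2:3]
i=4 'e': node 8→20 (fail-walked)
i=5 'a': node 20→6 (fail-walked)  → match P1@[5:5]
i=6 'e': node 6→20 (fail-walked)
i=7 'c': node 20→9 (fail-walked)
i=8 'a': node 9→10  → match P1@[8:8]
i=9 'e': node 10→20 (fail-walked)
i=10 'b': node 20→21  → match P6@[9:10]
i=11 'c': node 21→9 (fail-walked)
i=12 'a': node 9→10  → match P1@[12:12]
i=13 'd': node 10→11
i=14 'd': node 11→12
i=15 'e': node 12→13  → match P3@[11:15]
i=16 'b': node 13→21 (fail-walked)  → match P6@[15:16]
i=17 'b': node 21→1 (fail-walked)
i=18 'a': node 1→7  → match P1@[18:18]
i=19 'd': node 7→14 (fail-walked)
i=20 'c': node 14→9 (fail-walked)
i=21 'b': node 9→1 (fail-walked)
i=22 'd': node 1→2
i=23 'c': node 2→3
i=24 'c': node 3→4
i=25 'a': node 4→5  → match P0@[21:25],P1@[25:25]
i=26 'b': node 5→22 (fail-walked)  → match P7@[25:26]
i=27 'd': node 22→2 (fail-walked)
i=28 'c': node 2→3
i=29 'c': node 3→4
i=30 'a': node 4→5  → match P0@[26:30],P1@[30:30]
i=31 'b': node 5→22 (fail-walked)  → match P7@[30:31]
i=32 'b': node 22→1 (fail-walked)
i=33 'a': node 1→7  → match P1@[33:33]
i=34 'd': node 7→14 (fail-walked)
i=35 'd': node 14→17
i=36 'e': node 17→15 (fail-walked)
i=37 'a': node 15→6 (fail-walked)  → match P1@[37:37]
i=38 'a': node 6→6 (fail-walked)  → match P1@[38:38]
i=39 'a': node 6→6 (fail-walked)  → match P1@[39:39]
i=40 'e': node 6→20 (fail-walked)
i=41 'a': node 20→6 (fail-walked)  → match P1@[41:41]
i=42 'e': node 6→20 (fail-walked)
i=43 'c': node 20→9 (fail-walked)
i=44 'a': node 9→10  → match P1@[44:44]
i=45 'b': node 10→22 (fail-walked)  → match P7@[44:45]
i=46 'e': node 22→20 (fail-walked)
i=47 'c': node 20→9 (fail-walked)
i=48 'e': node 9→20 (fail-walked)
i=49 'b': node 20→21  → match P6@[48:49]
i=50 'a': node 21→7 (fail-walked)  → match P1@[50:50]
i=51 'b': node 7→8  → match P2@[49:51],P7@[50:51]
i=52 'c': node 8→9 (fail-walked)
i=53 'e': node 9→20 (fail-walked)
i=54 'd': node 20→14 (fail-walked)
i=55 'e': node 14→15
i=56 'd': node 15→16  → match P4@[54:56]
i=57 'c': node 16→9 (fail-walked)
i=58 'a': node 9→10  → match P1@[58:58]
i=59 'd': node 10→11
i=60 'd': node 11→12
i=61 'e': node 12→13  → match P3@[57:61]
i=62 'c': node 13→9 (fail-walked)
i=63 'd': node 9→14 (fail-walked)
i=64 'c': node 14→9 (fail-walked)
i=65 'a': node 9→10  → match P1@[65:65]
i=66 'b': node 10→22 (fail-walked)  → match P7@[65:66]
i=67 'e': node 22→20 (fail-walked)
i=68 'b': node 20→21  → match P6@[67:68]
i=69 'c': node 21→9 (fail-walked)
i=70 'd': node 9→14 (fail-walked)
i=71 'd': node 14→17
i=72 'd': node 17→18

All matches (sorted): [[2,1],[3,2],[3,7],[5,1],[8,1],[10,6],[12,1],[15,3],[16,6],[18,1],[25,0],[25,1],[26,7],[30,0],[30,1],[31,7],[33,1],[37,1],[38,1],[39,1],[41,1],[44,1],[45,7],[49,6],[50,1],[51,2],[51,7],[56,4],[58,1],[61,3],[65,1],[66,7],[68,6]]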